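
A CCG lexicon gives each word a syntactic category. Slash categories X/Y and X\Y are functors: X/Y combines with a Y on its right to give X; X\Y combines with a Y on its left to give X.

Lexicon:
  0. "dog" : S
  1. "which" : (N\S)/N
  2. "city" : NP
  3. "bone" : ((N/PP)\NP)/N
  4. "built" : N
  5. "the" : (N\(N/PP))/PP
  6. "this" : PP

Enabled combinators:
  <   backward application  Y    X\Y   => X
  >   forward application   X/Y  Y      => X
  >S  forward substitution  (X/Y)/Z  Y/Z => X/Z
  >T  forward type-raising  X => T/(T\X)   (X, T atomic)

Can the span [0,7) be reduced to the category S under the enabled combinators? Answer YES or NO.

S (N\S)/N NP ((N/PP)\NP)/N N (N\(N/PP))/PP PP
CKY chart[0,7] = {N, N/(N\N), NP/(NP\N), PP/(PP\N), S/(S\N)}; S ∉ chart

NO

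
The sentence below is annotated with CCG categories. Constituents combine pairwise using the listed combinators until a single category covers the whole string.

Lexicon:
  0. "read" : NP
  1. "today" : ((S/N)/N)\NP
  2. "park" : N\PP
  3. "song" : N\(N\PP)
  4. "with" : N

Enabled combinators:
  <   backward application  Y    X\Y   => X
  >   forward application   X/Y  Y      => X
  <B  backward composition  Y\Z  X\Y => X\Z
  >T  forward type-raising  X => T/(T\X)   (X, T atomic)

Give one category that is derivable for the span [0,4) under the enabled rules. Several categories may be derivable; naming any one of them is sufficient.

[0,5] S   >
  [0,4] S/N   >
    [0,2] (S/N)/N   <
      [0,1] "read" : NP
      [1,2] "today" : ((S/N)/N)\NP
    [2,4] N   <
      [2,3] "park" : N\PP
      [3,4] "song" : N\(N\PP)
  [4,5] "with" : N

S/N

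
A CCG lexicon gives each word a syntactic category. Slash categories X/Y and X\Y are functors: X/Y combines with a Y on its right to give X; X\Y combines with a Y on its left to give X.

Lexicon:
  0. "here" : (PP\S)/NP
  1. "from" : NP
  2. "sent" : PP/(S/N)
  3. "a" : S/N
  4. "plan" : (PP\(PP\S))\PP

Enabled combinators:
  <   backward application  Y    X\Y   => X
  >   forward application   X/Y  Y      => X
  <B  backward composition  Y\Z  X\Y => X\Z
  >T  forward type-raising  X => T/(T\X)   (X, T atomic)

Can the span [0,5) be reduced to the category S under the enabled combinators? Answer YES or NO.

NO

(PP\S)/NP NP PP/(S/N) S/N (PP\(PP\S))\PP
CKY chart[0,5] = {N/(N\PP), NP/(NP\PP), PP, PP/(PP\PP), S/(S\PP)}; S ∉ chart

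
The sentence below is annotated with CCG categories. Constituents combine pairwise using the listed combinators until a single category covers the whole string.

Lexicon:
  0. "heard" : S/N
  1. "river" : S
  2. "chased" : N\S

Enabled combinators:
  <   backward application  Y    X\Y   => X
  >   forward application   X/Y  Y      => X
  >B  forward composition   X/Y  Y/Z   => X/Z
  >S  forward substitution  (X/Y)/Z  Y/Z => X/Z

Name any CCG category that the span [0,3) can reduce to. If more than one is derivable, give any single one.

S

[0,3] S   >
  [0,1] "heard" : S/N
  [1,3] N   <
    [1,2] "river" : S
    [2,3] "chased" : N\S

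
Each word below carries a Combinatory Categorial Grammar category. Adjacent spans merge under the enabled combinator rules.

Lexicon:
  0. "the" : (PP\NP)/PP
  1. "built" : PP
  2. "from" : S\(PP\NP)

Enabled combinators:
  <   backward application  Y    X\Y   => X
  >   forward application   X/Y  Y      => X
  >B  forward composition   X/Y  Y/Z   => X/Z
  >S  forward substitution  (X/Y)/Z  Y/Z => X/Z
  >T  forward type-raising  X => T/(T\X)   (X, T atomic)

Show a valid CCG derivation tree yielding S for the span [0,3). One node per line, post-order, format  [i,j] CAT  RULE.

[0,3] S   <
  [0,2] PP\NP   >
    [0,1] "the" : (PP\NP)/PP
    [1,2] "built" : PP
  [2,3] "from" : S\(PP\NP)

[0,1] (PP\NP)/PP  lex  "the"
[1,2] PP  lex  "built"
[0,2] PP\NP  >  k=1
[2,3] S\(PP\NP)  lex  "from"
[0,3] S  <  k=2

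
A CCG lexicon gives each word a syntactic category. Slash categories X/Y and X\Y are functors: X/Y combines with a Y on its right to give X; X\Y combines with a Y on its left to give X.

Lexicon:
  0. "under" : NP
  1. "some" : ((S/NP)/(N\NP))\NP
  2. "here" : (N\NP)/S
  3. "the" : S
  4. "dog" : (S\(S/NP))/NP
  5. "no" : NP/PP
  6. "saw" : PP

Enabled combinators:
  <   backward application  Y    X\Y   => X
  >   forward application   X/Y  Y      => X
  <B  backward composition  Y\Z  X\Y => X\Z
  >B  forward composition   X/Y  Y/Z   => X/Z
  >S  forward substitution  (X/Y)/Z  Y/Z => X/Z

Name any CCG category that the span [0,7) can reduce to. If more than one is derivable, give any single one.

[0,7] S   <
  [0,4] S/NP   >
    [0,2] (S/NP)/(N\NP)   <
      [0,1] "under" : NP
      [1,2] "some" : ((S/NP)/(N\NP))\NP
    [2,4] N\NP   >
      [2,3] "here" : (N\NP)/S
      [3,4] "the" : S
  [4,7] S\(S/NP)   >
    [4,5] "dog" : (S\(S/NP))/NP
    [5,7] NP   >
      [5,6] "no" : NP/PP
      [6,7] "saw" : PP

S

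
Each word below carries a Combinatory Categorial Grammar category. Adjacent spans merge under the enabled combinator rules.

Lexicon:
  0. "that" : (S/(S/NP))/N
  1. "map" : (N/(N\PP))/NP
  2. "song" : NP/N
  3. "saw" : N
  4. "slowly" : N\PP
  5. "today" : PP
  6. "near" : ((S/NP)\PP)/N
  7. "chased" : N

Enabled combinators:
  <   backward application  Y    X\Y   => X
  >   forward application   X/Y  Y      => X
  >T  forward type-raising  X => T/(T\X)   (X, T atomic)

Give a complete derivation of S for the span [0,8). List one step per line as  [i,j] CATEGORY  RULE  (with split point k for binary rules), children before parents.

[0,8] S   >
  [0,5] S/(S/NP)   >
    [0,1] "that" : (S/(S/NP))/N
    [1,5] N   >
      [1,4] N/(N\PP)   >
        [1,2] "map" : (N/(N\PP))/NP
        [2,4] NP   >
          [2,3] "song" : NP/N
          [3,4] "saw" : N
      [4,5] "slowly" : N\PP
  [5,8] S/NP   <
    [5,6] "today" : PP
    [6,8] (S/NP)\PP   >
      [6,7] "near" : ((S/NP)\PP)/N
      [7,8] "chased" : N

[0,1] (S/(S/NP))/N  lex  "that"
[1,2] (N/(N\PP))/NP  lex  "map"
[2,3] NP/N  lex  "song"
[3,4] N  lex  "saw"
[2,4] NP  >  k=3
[1,4] N/(N\PP)  >  k=2
[4,5] N\PP  lex  "slowly"
[1,5] N  >  k=4
[0,5] S/(S/NP)  >  k=1
[5,6] PP  lex  "today"
[6,7] ((S/NP)\PP)/N  lex  "near"
[7,8] N  lex  "chased"
[6,8] (S/NP)\PP  >  k=7
[5,8] S/NP  <  k=6
[0,8] S  >  k=5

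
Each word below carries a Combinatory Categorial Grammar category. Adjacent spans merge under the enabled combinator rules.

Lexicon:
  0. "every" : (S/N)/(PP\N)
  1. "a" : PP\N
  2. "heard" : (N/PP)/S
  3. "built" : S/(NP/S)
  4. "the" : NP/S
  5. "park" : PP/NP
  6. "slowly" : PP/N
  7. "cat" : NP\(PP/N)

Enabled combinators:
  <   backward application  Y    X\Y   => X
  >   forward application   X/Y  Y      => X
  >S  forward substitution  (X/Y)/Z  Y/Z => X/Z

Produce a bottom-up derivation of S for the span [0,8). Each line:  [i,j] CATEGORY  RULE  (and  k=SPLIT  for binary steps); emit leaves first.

[0,8] S   >
  [0,2] S/N   >
    [0,1] "every" : (S/N)/(PP\N)
    [1,2] "a" : PP\N
  [2,8] N   >
    [2,5] N/PP   >
      [2,3] "heard" : (N/PP)/S
      [3,5] S   >
        [3,4] "built" : S/(NP/S)
        [4,5] "the" : NP/S
    [5,8] PP   >
      [5,6] "park" : PP/NP
      [6,8] NP   <
        [6,7] "slowly" : PP/N
        [7,8] "cat" : NP\(PP/N)

[0,1] (S/N)/(PP\N)  lex  "every"
[1,2] PP\N  lex  "a"
[0,2] S/N  >  k=1
[2,3] (N/PP)/S  lex  "heard"
[3,4] S/(NP/S)  lex  "built"
[4,5] NP/S  lex  "the"
[3,5] S  >  k=4
[2,5] N/PP  >  k=3
[5,6] PP/NP  lex  "park"
[6,7] PP/N  lex  "slowly"
[7,8] NP\(PP/N)  lex  "cat"
[6,8] NP  <  k=7
[5,8] PP  >  k=6
[2,8] N  >  k=5
[0,8] S  >  k=2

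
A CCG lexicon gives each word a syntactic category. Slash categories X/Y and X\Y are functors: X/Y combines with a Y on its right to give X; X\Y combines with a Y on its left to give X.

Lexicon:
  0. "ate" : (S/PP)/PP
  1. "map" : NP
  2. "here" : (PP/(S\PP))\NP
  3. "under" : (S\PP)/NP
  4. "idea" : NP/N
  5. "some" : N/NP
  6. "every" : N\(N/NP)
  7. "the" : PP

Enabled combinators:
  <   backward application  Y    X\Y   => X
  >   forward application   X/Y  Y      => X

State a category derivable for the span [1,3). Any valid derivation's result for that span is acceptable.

PP/(S\PP)

[0,8] S   >
  [0,7] S/PP   >
    [0,1] "ate" : (S/PP)/PP
    [1,7] PP   >
      [1,3] PP/(S\PP)   <
        [1,2] "map" : NP
        [2,3] "here" : (PP/(S\PP))\NP
      [3,7] S\PP   >
        [3,4] "under" : (S\PP)/NP
        [4,7] NP   >
          [4,5] "idea" : NP/N
          [5,7] N   <
            [5,6] "some" : N/NP
            [6,7] "every" : N\(N/NP)
  [7,8] "the" : PP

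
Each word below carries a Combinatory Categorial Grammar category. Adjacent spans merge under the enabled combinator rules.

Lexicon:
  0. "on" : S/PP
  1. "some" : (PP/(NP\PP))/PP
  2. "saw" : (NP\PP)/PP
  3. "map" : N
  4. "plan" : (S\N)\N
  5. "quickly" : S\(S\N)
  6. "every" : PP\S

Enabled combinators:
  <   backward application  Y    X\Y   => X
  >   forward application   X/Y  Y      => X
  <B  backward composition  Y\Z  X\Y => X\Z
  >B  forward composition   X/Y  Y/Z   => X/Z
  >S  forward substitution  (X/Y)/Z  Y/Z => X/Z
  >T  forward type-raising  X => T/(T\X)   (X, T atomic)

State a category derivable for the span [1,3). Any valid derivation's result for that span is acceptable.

PP/PP

[0,7] S   >
  [0,3] S/PP   >B
    [0,1] "on" : S/PP
    [1,3] PP/PP   >S
      [1,2] "some" : (PP/(NP\PP))/PP
      [2,3] "saw" : (NP\PP)/PP
  [3,7] PP   <
    [3,6] S   <
      [3,5] S\N   <
        [3,4] "map" : N
        [4,5] "plan" : (S\N)\N
      [5,6] "quickly" : S\(S\N)
    [6,7] "every" : PP\S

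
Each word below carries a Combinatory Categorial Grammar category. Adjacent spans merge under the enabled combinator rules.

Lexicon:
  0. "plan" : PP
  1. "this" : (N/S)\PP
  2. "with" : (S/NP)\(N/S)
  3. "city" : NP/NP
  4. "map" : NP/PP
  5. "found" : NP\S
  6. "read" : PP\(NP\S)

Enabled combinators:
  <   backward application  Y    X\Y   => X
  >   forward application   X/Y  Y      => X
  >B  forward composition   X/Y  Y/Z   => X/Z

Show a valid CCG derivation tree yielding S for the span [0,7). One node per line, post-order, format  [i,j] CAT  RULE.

[0,7] S   >
  [0,5] S/PP   >B
    [0,4] S/NP   >B
      [0,3] S/NP   <
        [0,2] N/S   <
          [0,1] "plan" : PP
          [1,2] "this" : (N/S)\PP
        [2,3] "with" : (S/NP)\(N/S)
      [3,4] "city" : NP/NP
    [4,5] "map" : NP/PP
  [5,7] PP   <
    [5,6] "found" : NP\S
    [6,7] "read" : PP\(NP\S)

[0,1] PP  lex  "plan"
[1,2] (N/S)\PP  lex  "this"
[0,2] N/S  <  k=1
[2,3] (S/NP)\(N/S)  lex  "with"
[0,3] S/NP  <  k=2
[3,4] NP/NP  lex  "city"
[0,4] S/NP  >B  k=3
[4,5] NP/PP  lex  "map"
[0,5] S/PP  >B  k=4
[5,6] NP\S  lex  "found"
[6,7] PP\(NP\S)  lex  "read"
[5,7] PP  <  k=6
[0,7] S  >  k=5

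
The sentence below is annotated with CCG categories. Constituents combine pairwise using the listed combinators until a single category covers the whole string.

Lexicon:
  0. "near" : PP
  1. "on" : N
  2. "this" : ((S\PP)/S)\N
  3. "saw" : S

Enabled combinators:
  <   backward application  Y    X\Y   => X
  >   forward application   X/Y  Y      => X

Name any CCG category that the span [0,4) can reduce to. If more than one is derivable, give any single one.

[0,4] S   <
  [0,1] "near" : PP
  [1,4] S\PP   >
    [1,3] (S\PP)/S   <
      [1,2] "on" : N
      [2,3] "this" : ((S\PP)/S)\N
    [3,4] "saw" : S

S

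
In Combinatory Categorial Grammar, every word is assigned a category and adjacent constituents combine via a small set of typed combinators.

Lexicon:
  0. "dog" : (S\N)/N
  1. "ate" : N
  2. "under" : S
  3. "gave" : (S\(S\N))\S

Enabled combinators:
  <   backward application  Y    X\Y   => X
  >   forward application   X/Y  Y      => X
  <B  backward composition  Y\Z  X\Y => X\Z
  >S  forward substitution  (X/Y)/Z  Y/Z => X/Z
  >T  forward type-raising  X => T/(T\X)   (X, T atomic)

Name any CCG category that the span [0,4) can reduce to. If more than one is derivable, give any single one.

S

[0,4] S   <
  [0,2] S\N   >
    [0,1] "dog" : (S\N)/N
    [1,2] "ate" : N
  [2,4] S\(S\N)   <
    [2,3] "under" : S
    [3,4] "gave" : (S\(S\N))\S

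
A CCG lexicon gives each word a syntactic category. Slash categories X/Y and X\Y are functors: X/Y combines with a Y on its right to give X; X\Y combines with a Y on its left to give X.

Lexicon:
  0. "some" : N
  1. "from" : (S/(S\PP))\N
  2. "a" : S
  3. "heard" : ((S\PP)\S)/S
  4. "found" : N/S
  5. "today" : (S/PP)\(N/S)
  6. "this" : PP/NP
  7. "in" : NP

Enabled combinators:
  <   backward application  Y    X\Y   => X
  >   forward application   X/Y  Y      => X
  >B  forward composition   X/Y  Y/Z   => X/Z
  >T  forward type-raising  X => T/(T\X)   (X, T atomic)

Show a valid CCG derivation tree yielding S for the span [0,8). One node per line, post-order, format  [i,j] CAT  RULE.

[0,1] N  lex  "some"
[1,2] (S/(S\PP))\N  lex  "from"
[0,2] S/(S\PP)  <  k=1
[2,3] S  lex  "a"
[3,4] ((S\PP)\S)/S  lex  "heard"
[4,5] N/S  lex  "found"
[5,6] (S/PP)\(N/S)  lex  "today"
[4,6] S/PP  <  k=5
[6,7] PP/NP  lex  "this"
[7,8] NP  lex  "in"
[6,8] PP  >  k=7
[4,8] S  >  k=6
[3,8] (S\PP)\S  >  k=4
[2,8] S\PP  <  k=3
[0,8] S  >  k=2

[0,8] S   >
  [0,2] S/(S\PP)   <
    [0,1] "some" : N
    [1,2] "from" : (S/(S\PP))\N
  [2,8] S\PP   <
    [2,3] "a" : S
    [3,8] (S\PP)\S   >
      [3,4] "heard" : ((S\PP)\S)/S
      [4,8] S   >
        [4,6] S/PP   <
          [4,5] "found" : N/S
          [5,6] "today" : (S/PP)\(N/S)
        [6,8] PP   >
          [6,7] "this" : PP/NP
          [7,8] "in" : NP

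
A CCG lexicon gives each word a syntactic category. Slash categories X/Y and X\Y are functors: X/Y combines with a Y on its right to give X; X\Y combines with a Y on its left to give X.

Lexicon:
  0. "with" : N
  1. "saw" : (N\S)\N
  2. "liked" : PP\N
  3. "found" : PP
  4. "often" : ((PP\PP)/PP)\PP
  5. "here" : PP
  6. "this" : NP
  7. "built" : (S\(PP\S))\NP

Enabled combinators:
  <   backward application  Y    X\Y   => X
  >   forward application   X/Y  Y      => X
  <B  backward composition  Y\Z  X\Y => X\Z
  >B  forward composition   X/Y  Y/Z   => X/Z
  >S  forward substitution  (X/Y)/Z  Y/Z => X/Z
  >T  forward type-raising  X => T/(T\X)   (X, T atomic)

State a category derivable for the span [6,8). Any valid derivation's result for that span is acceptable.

[0,8] S   <
  [0,6] PP\S   <B
    [0,2] N\S   <
      [0,1] "with" : N
      [1,2] "saw" : (N\S)\N
    [2,6] PP\N   <B
      [2,3] "liked" : PP\N
      [3,6] PP\PP   >
        [3,5] (PP\PP)/PP   <
          [3,4] "found" : PP
          [4,5] "often" : ((PP\PP)/PP)\PP
        [5,6] "here" : PP
  [6,8] S\(PP\S)   <
    [6,7] "this" : NP
    [7,8] "built" : (S\(PP\S))\NP

S\(PP\S)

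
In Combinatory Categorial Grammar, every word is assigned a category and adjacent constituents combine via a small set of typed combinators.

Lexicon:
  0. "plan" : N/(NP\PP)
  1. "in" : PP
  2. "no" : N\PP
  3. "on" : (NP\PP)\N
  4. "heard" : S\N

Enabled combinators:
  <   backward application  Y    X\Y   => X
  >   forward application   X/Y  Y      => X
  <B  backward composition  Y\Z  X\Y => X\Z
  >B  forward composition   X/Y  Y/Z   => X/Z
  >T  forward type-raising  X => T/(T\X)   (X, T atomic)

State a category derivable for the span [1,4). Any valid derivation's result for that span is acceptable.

NP\PP

[0,5] S   <
  [0,4] N   >
    [0,1] "plan" : N/(NP\PP)
    [1,4] NP\PP   <
      [1,3] N   >
        [1,2] N/(N\PP)   >T
          [1,2] "in" : PP
        [2,3] "no" : N\PP
      [3,4] "on" : (NP\PP)\N
  [4,5] "heard" : S\N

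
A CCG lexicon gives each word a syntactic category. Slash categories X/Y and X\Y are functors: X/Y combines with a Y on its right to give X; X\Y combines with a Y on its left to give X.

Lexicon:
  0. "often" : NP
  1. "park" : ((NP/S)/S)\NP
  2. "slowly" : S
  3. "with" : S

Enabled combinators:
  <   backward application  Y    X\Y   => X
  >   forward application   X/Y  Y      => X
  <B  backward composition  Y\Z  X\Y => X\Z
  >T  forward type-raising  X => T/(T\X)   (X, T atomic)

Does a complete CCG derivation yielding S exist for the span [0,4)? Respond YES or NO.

NO

NP ((NP/S)/S)\NP S S
CKY chart[0,4] = {N/(N\NP), NP, NP/(NP\NP), PP/(PP\NP), S/(S\NP)}; S ∉ chart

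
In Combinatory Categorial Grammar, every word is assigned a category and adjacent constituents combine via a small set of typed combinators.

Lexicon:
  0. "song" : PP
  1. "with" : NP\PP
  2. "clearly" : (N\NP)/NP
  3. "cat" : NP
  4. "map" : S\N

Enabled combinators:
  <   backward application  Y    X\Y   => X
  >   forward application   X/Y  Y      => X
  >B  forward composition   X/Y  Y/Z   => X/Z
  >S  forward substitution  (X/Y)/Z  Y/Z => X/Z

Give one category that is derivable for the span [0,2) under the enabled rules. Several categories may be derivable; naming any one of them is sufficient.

[0,5] S   <
  [0,4] N   <
    [0,2] NP   <
      [0,1] "song" : PP
      [1,2] "with" : NP\PP
    [2,4] N\NP   >
      [2,3] "clearly" : (N\NP)/NP
      [3,4] "cat" : NP
  [4,5] "map" : S\N

NP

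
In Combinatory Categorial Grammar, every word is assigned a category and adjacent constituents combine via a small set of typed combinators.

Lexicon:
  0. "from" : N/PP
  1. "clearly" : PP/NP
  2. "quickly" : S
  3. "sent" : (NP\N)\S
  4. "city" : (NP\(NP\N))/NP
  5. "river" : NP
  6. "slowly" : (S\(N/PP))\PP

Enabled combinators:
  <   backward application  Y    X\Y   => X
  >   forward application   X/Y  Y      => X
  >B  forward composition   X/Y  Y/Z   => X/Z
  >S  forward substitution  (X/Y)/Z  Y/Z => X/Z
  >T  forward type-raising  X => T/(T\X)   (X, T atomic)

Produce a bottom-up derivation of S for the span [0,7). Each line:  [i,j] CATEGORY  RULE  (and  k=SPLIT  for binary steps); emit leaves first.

[0,1] N/PP  lex  "from"
[1,2] PP/NP  lex  "clearly"
[2,3] S  lex  "quickly"
[3,4] (NP\N)\S  lex  "sent"
[2,4] NP\N  <  k=3
[4,5] (NP\(NP\N))/NP  lex  "city"
[5,6] NP  lex  "river"
[4,6] NP\(NP\N)  >  k=5
[2,6] NP  <  k=4
[1,6] PP  >  k=2
[6,7] (S\(N/PP))\PP  lex  "slowly"
[1,7] S\(N/PP)  <  k=6
[0,7] S  <  k=1

[0,7] S   <
  [0,1] "from" : N/PP
  [1,7] S\(N/PP)   <
    [1,6] PP   >
      [1,2] "clearly" : PP/NP
      [2,6] NP   <
        [2,4] NP\N   <
          [2,3] "quickly" : S
          [3,4] "sent" : (NP\N)\S
        [4,6] NP\(NP\N)   >
          [4,5] "city" : (NP\(NP\N))/NP
          [5,6] "river" : NP
    [6,7] "slowly" : (S\(N/PP))\PP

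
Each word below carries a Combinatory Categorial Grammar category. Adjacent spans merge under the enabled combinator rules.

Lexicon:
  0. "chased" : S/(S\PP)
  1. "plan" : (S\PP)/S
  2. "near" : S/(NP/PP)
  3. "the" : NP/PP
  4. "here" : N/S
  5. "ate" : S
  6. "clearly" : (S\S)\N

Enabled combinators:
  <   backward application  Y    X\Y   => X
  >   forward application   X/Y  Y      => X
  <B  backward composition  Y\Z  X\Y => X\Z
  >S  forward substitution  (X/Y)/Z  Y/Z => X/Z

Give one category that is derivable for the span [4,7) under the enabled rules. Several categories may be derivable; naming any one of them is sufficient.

[0,7] S   >
  [0,1] "chased" : S/(S\PP)
  [1,7] S\PP   <B
    [1,4] S\PP   >
      [1,2] "plan" : (S\PP)/S
      [2,4] S   >
        [2,3] "near" : S/(NP/PP)
        [3,4] "the" : NP/PP
    [4,7] S\S   <
      [4,6] N   >
        [4,5] "here" : N/S
        [5,6] "ate" : S
      [6,7] "clearly" : (S\S)\N

S\S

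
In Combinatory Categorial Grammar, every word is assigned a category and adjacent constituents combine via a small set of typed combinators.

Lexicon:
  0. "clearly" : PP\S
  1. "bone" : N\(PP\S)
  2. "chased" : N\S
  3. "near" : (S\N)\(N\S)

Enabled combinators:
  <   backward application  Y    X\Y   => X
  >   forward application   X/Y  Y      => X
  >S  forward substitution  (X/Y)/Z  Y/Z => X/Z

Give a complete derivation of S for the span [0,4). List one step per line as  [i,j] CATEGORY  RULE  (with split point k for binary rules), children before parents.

[0,4] S   <
  [0,2] N   <
    [0,1] "clearly" : PP\S
    [1,2] "bone" : N\(PP\S)
  [2,4] S\N   <
    [2,3] "chased" : N\S
    [3,4] "near" : (S\N)\(N\S)

[0,1] PP\S  lex  "clearly"
[1,2] N\(PP\S)  lex  "bone"
[0,2] N  <  k=1
[2,3] N\S  lex  "chased"
[3,4] (S\N)\(N\S)  lex  "near"
[2,4] S\N  <  k=3
[0,4] S  <  k=2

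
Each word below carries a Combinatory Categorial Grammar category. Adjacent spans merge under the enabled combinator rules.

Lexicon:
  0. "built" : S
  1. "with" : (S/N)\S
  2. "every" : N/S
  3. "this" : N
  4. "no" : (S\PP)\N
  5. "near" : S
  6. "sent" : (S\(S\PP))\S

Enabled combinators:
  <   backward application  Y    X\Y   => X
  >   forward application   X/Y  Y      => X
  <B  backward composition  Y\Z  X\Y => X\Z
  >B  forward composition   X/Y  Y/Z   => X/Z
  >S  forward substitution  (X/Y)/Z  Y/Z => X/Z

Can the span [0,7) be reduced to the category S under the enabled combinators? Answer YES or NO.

YES

[0,7] S   >
  [0,2] S/N   <
    [0,1] "built" : S
    [1,2] "with" : (S/N)\S
  [2,7] N   >
    [2,3] "every" : N/S
    [3,7] S   <
      [3,5] S\PP   <
        [3,4] "this" : N
        [4,5] "no" : (S\PP)\N
      [5,7] S\(S\PP)   <
        [5,6] "near" : S
        [6,7] "sent" : (S\(S\PP))\S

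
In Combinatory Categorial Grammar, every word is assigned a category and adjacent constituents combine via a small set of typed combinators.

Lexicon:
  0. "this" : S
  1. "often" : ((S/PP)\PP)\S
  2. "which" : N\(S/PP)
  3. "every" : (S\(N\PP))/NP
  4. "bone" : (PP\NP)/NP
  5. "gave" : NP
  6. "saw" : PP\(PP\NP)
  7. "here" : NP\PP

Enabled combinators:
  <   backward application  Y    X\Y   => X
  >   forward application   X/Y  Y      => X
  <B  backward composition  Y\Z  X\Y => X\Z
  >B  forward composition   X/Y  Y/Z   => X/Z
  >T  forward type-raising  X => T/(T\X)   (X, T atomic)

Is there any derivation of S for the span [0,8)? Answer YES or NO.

[0,8] S   <
  [0,3] N\PP   <B
    [0,2] (S/PP)\PP   <
      [0,1] "this" : S
      [1,2] "often" : ((S/PP)\PP)\S
    [2,3] "which" : N\(S/PP)
  [3,8] S\(N\PP)   >
    [3,4] "every" : (S\(N\PP))/NP
    [4,8] NP   <
      [4,7] PP   <
        [4,6] PP\NP   >
          [4,5] "bone" : (PP\NP)/NP
          [5,6] "gave" : NP
        [6,7] "saw" : PP\(PP\NP)
      [7,8] "here" : NP\PP

YES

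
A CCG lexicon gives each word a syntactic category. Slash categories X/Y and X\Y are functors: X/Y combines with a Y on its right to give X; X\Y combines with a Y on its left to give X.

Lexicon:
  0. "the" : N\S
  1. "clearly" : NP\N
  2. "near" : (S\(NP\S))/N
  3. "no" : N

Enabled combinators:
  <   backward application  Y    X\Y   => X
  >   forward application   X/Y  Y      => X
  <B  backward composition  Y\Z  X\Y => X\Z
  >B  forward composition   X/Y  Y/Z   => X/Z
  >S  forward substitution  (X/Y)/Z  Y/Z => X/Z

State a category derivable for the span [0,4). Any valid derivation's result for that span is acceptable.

[0,4] S   <
  [0,2] NP\S   <B
    [0,1] "the" : N\S
    [1,2] "clearly" : NP\N
  [2,4] S\(NP\S)   >
    [2,3] "near" : (S\(NP\S))/N
    [3,4] "no" : N

S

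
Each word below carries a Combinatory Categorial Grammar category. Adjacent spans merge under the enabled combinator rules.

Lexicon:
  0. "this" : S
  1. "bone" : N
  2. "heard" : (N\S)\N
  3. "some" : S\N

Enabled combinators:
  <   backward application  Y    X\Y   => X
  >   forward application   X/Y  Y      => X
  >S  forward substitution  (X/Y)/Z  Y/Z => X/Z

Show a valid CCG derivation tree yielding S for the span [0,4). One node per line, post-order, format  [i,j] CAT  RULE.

[0,1] S  lex  "this"
[1,2] N  lex  "bone"
[2,3] (N\S)\N  lex  "heard"
[1,3] N\S  <  k=2
[0,3] N  <  k=1
[3,4] S\N  lex  "some"
[0,4] S  <  k=3

[0,4] S   <
  [0,3] N   <
    [0,1] "this" : S
    [1,3] N\S   <
      [1,2] "bone" : N
      [2,3] "heard" : (N\S)\N
  [3,4] "some" : S\N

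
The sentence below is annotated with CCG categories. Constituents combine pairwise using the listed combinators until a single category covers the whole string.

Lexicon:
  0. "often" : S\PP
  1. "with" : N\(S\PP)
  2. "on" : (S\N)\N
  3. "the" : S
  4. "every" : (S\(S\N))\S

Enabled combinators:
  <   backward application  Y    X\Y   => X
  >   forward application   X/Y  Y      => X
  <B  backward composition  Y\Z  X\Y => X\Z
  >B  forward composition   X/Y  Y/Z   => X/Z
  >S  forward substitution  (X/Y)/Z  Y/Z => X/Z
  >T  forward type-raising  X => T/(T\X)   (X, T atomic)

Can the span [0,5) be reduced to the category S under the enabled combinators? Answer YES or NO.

[0,5] S   <
  [0,3] S\N   <
    [0,2] N   <
      [0,1] "often" : S\PP
      [1,2] "with" : N\(S\PP)
    [2,3] "on" : (S\N)\N
  [3,5] S\(S\N)   <
    [3,4] "the" : S
    [4,5] "every" : (S\(S\N))\S

YES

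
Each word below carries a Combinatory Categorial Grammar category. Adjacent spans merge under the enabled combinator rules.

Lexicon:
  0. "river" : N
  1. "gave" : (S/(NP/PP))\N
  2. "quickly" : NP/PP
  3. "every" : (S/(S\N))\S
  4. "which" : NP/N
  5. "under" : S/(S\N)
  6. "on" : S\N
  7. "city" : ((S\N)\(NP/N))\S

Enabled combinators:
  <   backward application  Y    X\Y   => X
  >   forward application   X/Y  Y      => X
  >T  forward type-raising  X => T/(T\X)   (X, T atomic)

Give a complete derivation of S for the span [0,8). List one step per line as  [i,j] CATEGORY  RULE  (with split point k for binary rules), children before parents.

[0,1] N  lex  "river"
[1,2] (S/(NP/PP))\N  lex  "gave"
[0,2] S/(NP/PP)  <  k=1
[2,3] NP/PP  lex  "quickly"
[0,3] S  >  k=2
[3,4] (S/(S\N))\S  lex  "every"
[0,4] S/(S\N)  <  k=3
[4,5] NP/N  lex  "which"
[5,6] S/(S\N)  lex  "under"
[6,7] S\N  lex  "on"
[5,7] S  >  k=6
[7,8] ((S\N)\(NP/N))\S  lex  "city"
[5,8] (S\N)\(NP/N)  <  k=7
[4,8] S\N  <  k=5
[0,8] S  >  k=4

[0,8] S   >
  [0,4] S/(S\N)   <
    [0,3] S   >
      [0,2] S/(NP/PP)   <
        [0,1] "river" : N
        [1,2] "gave" : (S/(NP/PP))\N
      [2,3] "quickly" : NP/PP
    [3,4] "every" : (S/(S\N))\S
  [4,8] S\N   <
    [4,5] "which" : NP/N
    [5,8] (S\N)\(NP/N)   <
      [5,7] S   >
        [5,6] "under" : S/(S\N)
        [6,7] "on" : S\N
      [7,8] "city" : ((S\N)\(NP/N))\S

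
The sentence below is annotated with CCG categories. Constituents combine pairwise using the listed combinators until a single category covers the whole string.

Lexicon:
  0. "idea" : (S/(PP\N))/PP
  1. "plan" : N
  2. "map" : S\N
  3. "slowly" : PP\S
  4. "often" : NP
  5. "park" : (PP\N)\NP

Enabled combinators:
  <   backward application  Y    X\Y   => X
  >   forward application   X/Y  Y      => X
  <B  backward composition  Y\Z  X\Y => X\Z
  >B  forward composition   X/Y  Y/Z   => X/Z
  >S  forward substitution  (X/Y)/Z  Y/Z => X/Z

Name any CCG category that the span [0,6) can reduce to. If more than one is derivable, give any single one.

S

[0,6] S   >
  [0,4] S/(PP\N)   >
    [0,1] "idea" : (S/(PP\N))/PP
    [1,4] PP   <
      [1,3] S   <
        [1,2] "plan" : N
        [2,3] "map" : S\N
      [3,4] "slowly" : PP\S
  [4,6] PP\N   <
    [4,5] "often" : NP
    [5,6] "park" : (PP\N)\NP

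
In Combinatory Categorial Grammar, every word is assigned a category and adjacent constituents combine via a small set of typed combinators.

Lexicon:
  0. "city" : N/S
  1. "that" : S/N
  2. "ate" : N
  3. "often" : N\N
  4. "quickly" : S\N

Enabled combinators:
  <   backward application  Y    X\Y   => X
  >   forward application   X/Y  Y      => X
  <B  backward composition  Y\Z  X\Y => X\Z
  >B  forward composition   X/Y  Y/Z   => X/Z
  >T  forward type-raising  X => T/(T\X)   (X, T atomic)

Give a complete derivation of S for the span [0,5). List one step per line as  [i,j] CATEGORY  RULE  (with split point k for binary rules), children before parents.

[0,5] S   <
  [0,3] N   >
    [0,1] "city" : N/S
    [1,3] S   >
      [1,2] "that" : S/N
      [2,3] "ate" : N
  [3,5] S\N   <B
    [3,4] "often" : N\N
    [4,5] "quickly" : S\N

[0,1] N/S  lex  "city"
[1,2] S/N  lex  "that"
[2,3] N  lex  "ate"
[1,3] S  >  k=2
[0,3] N  >  k=1
[3,4] N\N  lex  "often"
[4,5] S\N  lex  "quickly"
[3,5] S\N  <B  k=4
[0,5] S  <  k=3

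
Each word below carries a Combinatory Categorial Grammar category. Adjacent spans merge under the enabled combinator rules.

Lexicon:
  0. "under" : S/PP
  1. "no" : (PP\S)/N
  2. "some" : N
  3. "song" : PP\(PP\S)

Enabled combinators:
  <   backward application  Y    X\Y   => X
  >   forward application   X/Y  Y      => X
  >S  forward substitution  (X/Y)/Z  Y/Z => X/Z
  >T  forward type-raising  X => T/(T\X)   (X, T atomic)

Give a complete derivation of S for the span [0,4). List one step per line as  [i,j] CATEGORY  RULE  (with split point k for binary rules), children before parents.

[0,4] S   >
  [0,1] "under" : S/PP
  [1,4] PP   <
    [1,3] PP\S   >
      [1,2] "no" : (PP\S)/N
      [2,3] "some" : N
    [3,4] "song" : PP\(PP\S)

[0,1] S/PP  lex  "under"
[1,2] (PP\S)/N  lex  "no"
[2,3] N  lex  "some"
[1,3] PP\S  >  k=2
[3,4] PP\(PP\S)  lex  "song"
[1,4] PP  <  k=3
[0,4] S  >  k=1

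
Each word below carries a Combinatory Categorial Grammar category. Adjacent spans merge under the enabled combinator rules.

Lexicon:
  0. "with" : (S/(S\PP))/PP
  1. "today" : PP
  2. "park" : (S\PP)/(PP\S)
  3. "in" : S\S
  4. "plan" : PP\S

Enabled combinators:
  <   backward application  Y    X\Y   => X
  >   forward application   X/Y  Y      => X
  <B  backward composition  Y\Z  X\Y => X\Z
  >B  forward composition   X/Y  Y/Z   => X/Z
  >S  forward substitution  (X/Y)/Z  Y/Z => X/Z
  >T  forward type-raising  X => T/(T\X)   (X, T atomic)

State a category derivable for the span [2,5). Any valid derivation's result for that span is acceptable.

S\PP

[0,5] S   >
  [0,2] S/(S\PP)   >
    [0,1] "with" : (S/(S\PP))/PP
    [1,2] "today" : PP
  [2,5] S\PP   >
    [2,3] "park" : (S\PP)/(PP\S)
    [3,5] PP\S   <B
      [3,4] "in" : S\S
      [4,5] "plan" : PP\S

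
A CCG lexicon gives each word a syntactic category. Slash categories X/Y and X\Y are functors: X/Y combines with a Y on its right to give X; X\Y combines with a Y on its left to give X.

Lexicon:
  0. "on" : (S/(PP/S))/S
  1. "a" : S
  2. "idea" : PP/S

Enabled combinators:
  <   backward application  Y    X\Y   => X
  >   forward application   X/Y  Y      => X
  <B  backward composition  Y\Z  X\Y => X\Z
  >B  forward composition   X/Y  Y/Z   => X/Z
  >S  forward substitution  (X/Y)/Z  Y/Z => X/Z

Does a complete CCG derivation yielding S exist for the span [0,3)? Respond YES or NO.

YES

[0,3] S   >
  [0,2] S/(PP/S)   >
    [0,1] "on" : (S/(PP/S))/S
    [1,2] "a" : S
  [2,3] "idea" : PP/S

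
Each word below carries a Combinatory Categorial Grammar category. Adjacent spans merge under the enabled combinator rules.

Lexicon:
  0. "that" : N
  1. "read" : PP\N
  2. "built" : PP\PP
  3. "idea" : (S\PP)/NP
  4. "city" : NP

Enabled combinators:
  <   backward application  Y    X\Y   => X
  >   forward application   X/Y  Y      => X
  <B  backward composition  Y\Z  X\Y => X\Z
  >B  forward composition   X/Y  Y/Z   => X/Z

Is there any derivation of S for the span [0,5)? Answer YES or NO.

YES

[0,5] S   <
  [0,3] PP   <
    [0,1] "that" : N
    [1,3] PP\N   <B
      [1,2] "read" : PP\N
      [2,3] "built" : PP\PP
  [3,5] S\PP   >
    [3,4] "idea" : (S\PP)/NP
    [4,5] "city" : NP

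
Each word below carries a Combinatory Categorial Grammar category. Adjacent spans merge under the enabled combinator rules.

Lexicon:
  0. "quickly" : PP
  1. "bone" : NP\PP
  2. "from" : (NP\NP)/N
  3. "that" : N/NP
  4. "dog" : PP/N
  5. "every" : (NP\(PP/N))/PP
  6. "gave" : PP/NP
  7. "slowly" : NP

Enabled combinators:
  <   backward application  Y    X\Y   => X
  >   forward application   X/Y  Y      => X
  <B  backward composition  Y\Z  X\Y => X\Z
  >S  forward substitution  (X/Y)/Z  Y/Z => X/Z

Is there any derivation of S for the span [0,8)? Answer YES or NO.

PP NP\PP (NP\NP)/N N/NP PP/N (NP\(PP/N))/PP PP/NP NP
CKY chart[0,8] = {NP}; S ∉ chart

NO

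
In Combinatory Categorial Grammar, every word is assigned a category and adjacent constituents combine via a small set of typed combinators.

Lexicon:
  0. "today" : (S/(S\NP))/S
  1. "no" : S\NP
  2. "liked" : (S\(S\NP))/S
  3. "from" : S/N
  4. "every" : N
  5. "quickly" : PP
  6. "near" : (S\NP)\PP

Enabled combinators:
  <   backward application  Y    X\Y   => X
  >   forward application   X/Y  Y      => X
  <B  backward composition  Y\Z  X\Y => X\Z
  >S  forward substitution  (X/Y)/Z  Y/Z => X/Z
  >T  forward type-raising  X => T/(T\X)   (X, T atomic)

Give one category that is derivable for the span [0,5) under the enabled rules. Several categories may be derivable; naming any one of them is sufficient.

S/(S\NP)

[0,7] S   >
  [0,5] S/(S\NP)   >
    [0,1] "today" : (S/(S\NP))/S
    [1,5] S   <
      [1,2] "no" : S\NP
      [2,5] S\(S\NP)   >
        [2,3] "liked" : (S\(S\NP))/S
        [3,5] S   >
          [3,4] "from" : S/N
          [4,5] "every" : N
  [5,7] S\NP   <
    [5,6] "quickly" : PP
    [6,7] "near" : (S\NP)\PP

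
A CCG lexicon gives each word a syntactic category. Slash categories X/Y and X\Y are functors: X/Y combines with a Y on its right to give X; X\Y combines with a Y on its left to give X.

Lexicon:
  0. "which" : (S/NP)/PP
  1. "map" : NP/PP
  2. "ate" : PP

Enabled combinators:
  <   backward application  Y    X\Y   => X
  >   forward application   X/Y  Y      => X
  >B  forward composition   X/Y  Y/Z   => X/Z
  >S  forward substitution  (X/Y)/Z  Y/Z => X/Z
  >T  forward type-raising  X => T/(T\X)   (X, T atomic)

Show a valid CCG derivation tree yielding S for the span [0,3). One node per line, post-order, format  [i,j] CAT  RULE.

[0,1] (S/NP)/PP  lex  "which"
[1,2] NP/PP  lex  "map"
[0,2] S/PP  >S  k=1
[2,3] PP  lex  "ate"
[0,3] S  >  k=2

[0,3] S   >
  [0,2] S/PP   >S
    [0,1] "which" : (S/NP)/PP
    [1,2] "map" : NP/PP
  [2,3] "ate" : PP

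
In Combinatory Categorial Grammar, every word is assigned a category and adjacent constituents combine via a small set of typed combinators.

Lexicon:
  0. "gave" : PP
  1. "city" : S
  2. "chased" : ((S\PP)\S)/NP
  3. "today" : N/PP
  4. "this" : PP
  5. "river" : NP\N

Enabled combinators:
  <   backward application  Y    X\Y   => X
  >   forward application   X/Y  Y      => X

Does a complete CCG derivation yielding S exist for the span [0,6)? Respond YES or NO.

YES

[0,6] S   <
  [0,1] "gave" : PP
  [1,6] S\PP   <
    [1,2] "city" : S
    [2,6] (S\PP)\S   >
      [2,3] "chased" : ((S\PP)\S)/NP
      [3,6] NP   <
        [3,5] N   >
          [3,4] "today" : N/PP
          [4,5] "this" : PP
        [5,6] "river" : NP\N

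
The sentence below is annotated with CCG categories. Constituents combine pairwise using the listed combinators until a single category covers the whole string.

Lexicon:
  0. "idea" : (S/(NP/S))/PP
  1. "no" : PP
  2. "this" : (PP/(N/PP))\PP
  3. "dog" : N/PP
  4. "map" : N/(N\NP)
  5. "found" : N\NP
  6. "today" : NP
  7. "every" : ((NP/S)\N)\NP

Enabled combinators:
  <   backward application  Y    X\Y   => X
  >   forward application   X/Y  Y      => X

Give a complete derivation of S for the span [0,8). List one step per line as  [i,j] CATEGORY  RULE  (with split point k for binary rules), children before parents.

[0,1] (S/(NP/S))/PP  lex  "idea"
[1,2] PP  lex  "no"
[2,3] (PP/(N/PP))\PP  lex  "this"
[1,3] PP/(N/PP)  <  k=2
[3,4] N/PP  lex  "dog"
[1,4] PP  >  k=3
[0,4] S/(NP/S)  >  k=1
[4,5] N/(N\NP)  lex  "map"
[5,6] N\NP  lex  "found"
[4,6] N  >  k=5
[6,7] NP  lex  "today"
[7,8] ((NP/S)\N)\NP  lex  "every"
[6,8] (NP/S)\N  <  k=7
[4,8] NP/S  <  k=6
[0,8] S  >  k=4

[0,8] S   >
  [0,4] S/(NP/S)   >
    [0,1] "idea" : (S/(NP/S))/PP
    [1,4] PP   >
      [1,3] PP/(N/PP)   <
        [1,2] "no" : PP
        [2,3] "this" : (PP/(N/PP))\PP
      [3,4] "dog" : N/PP
  [4,8] NP/S   <
    [4,6] N   >
      [4,5] "map" : N/(N\NP)
      [5,6] "found" : N\NP
    [6,8] (NP/S)\N   <
      [6,7] "today" : NP
      [7,8] "every" : ((NP/S)\N)\NP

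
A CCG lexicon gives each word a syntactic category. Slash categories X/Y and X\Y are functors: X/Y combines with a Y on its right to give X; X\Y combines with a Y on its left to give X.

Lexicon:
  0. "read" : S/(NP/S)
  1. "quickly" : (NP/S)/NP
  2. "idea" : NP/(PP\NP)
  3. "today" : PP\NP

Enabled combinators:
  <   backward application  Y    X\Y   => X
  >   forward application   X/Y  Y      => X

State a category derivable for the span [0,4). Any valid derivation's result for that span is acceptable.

S

[0,4] S   >
  [0,1] "read" : S/(NP/S)
  [1,4] NP/S   >
    [1,2] "quickly" : (NP/S)/NP
    [2,4] NP   >
      [2,3] "idea" : NP/(PP\NP)
      [3,4] "today" : PP\NP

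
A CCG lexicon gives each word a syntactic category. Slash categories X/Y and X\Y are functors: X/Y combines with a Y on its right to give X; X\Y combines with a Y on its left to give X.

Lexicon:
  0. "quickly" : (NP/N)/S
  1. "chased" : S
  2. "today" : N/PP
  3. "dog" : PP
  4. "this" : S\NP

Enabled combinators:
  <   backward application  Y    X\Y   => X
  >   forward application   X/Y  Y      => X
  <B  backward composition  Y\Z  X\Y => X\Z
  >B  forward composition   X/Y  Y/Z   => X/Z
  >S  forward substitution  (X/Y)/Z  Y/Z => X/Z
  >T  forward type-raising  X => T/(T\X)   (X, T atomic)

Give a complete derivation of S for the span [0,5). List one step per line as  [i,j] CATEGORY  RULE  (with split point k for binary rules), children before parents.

[0,5] S   <
  [0,4] NP   >
    [0,2] NP/N   >
      [0,1] "quickly" : (NP/N)/S
      [1,2] "chased" : S
    [2,4] N   >
      [2,3] "today" : N/PP
      [3,4] "dog" : PP
  [4,5] "this" : S\NP

[0,1] (NP/N)/S  lex  "quickly"
[1,2] S  lex  "chased"
[0,2] NP/N  >  k=1
[2,3] N/PP  lex  "today"
[3,4] PP  lex  "dog"
[2,4] N  >  k=3
[0,4] NP  >  k=2
[4,5] S\NP  lex  "this"
[0,5] S  <  k=4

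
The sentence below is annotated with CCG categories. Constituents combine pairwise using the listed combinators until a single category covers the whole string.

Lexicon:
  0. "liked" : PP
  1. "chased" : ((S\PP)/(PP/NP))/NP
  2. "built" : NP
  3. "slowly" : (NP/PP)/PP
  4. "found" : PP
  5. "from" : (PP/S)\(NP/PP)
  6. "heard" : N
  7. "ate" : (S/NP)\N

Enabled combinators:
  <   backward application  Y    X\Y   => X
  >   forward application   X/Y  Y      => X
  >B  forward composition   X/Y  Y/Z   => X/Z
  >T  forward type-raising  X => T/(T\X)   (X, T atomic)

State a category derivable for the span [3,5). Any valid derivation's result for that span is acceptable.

NP/PP

[0,8] S   >
  [0,1] S/(S\PP)   >T
    [0,1] "liked" : PP
  [1,8] S\PP   >
    [1,3] (S\PP)/(PP/NP)   >
      [1,2] "chased" : ((S\PP)/(PP/NP))/NP
      [2,3] "built" : NP
    [3,8] PP/NP   >B
      [3,6] PP/S   <
        [3,5] NP/PP   >
          [3,4] "slowly" : (NP/PP)/PP
          [4,5] "found" : PP
        [5,6] "from" : (PP/S)\(NP/PP)
      [6,8] S/NP   <
        [6,7] "heard" : N
        [7,8] "ate" : (S/NP)\N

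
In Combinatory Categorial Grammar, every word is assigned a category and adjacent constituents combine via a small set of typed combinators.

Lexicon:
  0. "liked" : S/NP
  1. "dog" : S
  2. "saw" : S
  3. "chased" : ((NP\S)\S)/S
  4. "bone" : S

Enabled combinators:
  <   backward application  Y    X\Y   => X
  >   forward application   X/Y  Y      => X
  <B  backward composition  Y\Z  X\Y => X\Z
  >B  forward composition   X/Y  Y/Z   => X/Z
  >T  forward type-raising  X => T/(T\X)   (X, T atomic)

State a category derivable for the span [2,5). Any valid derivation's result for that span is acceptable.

[0,5] S   >
  [0,1] "liked" : S/NP
  [1,5] NP   <
    [1,2] "dog" : S
    [2,5] NP\S   <
      [2,3] "saw" : S
      [3,5] (NP\S)\S   >
        [3,4] "chased" : ((NP\S)\S)/S
        [4,5] "bone" : S

NP\S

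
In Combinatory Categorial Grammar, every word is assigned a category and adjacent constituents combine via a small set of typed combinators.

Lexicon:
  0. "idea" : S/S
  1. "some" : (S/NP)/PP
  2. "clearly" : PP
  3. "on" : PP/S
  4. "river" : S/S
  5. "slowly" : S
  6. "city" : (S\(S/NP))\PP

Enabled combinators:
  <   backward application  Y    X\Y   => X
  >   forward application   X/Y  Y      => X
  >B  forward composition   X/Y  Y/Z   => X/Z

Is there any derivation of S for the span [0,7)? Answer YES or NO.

YES

[0,7] S   <
  [0,3] S/NP   >B
    [0,1] "idea" : S/S
    [1,3] S/NP   >
      [1,2] "some" : (S/NP)/PP
      [2,3] "clearly" : PP
  [3,7] S\(S/NP)   <
    [3,6] PP   >
      [3,5] PP/S   >B
        [3,4] "on" : PP/S
        [4,5] "river" : S/S
      [5,6] "slowly" : S
    [6,7] "city" : (S\(S/NP))\PP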